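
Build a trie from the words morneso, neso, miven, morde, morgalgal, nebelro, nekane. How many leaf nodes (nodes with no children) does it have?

Leaves are exactly the stored words that no other stored word extends.
Those words: "miven", "morde", "morgalgal", "morneso", "nebelro", "nekane", "neso"
Leaf count: 7

7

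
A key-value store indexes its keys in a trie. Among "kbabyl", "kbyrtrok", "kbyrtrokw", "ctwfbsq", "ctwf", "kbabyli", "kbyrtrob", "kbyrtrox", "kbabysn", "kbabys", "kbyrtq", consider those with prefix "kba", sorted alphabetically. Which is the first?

kbabyl

Filter for "kba…" and sort: "kbabyl", "kbabyli", "kbabys", "kbabysn"
The 1st is kbabyl.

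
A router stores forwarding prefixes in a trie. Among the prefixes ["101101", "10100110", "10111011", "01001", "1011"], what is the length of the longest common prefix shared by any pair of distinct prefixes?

Look for the deepest trie node that still has at least two words in its subtree.
"1011" and "101101" agree on "1011" (4 characters) before diverging; nothing deeper is shared.
Longest shared-prefix length: 4

4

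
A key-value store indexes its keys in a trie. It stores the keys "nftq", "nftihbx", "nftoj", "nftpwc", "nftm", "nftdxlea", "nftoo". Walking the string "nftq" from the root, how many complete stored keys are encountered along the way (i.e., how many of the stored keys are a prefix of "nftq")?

Walk "nftq" from the root; an end-of-word marker is hit whenever a stored word is a prefix of "nftq".
Prefixes of the query that are stored words: "nftq"
Count: 1

1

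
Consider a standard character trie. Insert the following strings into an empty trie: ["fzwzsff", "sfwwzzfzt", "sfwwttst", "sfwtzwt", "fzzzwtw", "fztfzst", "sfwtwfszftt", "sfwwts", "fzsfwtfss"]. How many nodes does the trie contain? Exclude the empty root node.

49

Count nodes per top-level branch (shared prefixes stored once):
  'f'-branch (fzsfwtfss, fztfzst, fzwzsff, fzzzwtw): 24 nodes
  's'-branch (sfwtwfszftt, sfwtzwt, sfwwts, sfwwttst, sfwwzzfzt): 25 nodes
Sum: 49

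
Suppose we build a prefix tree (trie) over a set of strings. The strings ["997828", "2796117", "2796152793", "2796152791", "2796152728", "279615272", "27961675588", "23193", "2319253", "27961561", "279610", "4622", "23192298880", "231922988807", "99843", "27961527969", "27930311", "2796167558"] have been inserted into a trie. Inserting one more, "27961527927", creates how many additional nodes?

2

"279615279" is already a path in the trie; the remaining "27" must be added.
So 11 − 9 = 2 new nodes.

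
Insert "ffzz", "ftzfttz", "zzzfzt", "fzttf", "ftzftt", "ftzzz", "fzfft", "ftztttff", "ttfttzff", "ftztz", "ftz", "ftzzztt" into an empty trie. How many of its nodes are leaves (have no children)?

Leaves are exactly the stored words that no other stored word extends.
Those words: "ffzz", "ftzfttz", "ftztttff", "ftztz", "ftzzztt", "fzfft", "fzttf", "ttfttzff", "zzzfzt"
Leaf count: 9

9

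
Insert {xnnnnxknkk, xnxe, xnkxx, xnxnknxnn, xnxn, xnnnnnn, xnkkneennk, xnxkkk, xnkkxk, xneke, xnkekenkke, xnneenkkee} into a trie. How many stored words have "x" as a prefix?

12

Traverse to the node for "x", then collect every word in that subtree.
Words under "x": xneke, xnkekenkke, xnkkneennk, xnkkxk, xnkxx, xnneenkkee, xnnnnnn, xnnnnxknkk, xnxe, xnxkkk, xnxn, xnxnknxnn
Count: 12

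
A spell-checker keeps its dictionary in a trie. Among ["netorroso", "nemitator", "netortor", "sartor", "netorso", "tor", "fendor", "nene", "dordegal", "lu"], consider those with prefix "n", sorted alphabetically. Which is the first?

nemitator

Words with prefix "n", in lexicographic order: "nemitator", "nene", "netorroso", "netorso", "netortor"
The 1st is nemitator.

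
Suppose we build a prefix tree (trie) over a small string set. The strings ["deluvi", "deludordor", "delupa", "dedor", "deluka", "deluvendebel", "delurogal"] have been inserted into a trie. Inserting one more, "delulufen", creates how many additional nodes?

Walking "delulufen" from the root, the first 4 characters ("delu") follow existing edges; "l" is the first miss.
Each of the 5 remaining characters creates one node.

5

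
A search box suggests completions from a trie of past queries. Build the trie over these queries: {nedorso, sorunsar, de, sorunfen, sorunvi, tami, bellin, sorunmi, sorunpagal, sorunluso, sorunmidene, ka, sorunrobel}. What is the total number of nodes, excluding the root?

54

Insert word by word; a character creates a node only if that edge doesn't already exist:
  "nedorso" → 7 new (n, e, d, o, r, s, o)
  "sorunsar" → 8 new (s, o, r, u, n, s, a, r)
  "de" → 2 new (d, e)
  "sorunfen" → prefix "sorun" already present; 3 new (f, e, n)
  "sorunvi" → prefix "sorun" already present; 2 new (v, i)
  "tami" → 4 new (t, a, m, i)
  "bellin" → 6 new (b, e, l, l, i, n)
  "sorunmi" → prefix "sorun" already present; 2 new (m, i)
  "sorunpagal" → prefix "sorun" already present; 5 new (p, a, g, a, l)
  "sorunluso" → prefix "sorun" already present; 4 new (l, u, s, o)
  "sorunmidene" → prefix "sorunmi" already present; 4 new (d, e, n, e)
  "ka" → 2 new (k, a)
  "sorunrobel" → prefix "sorun" already present; 5 new (r, o, b, e, l)
Total nodes = 7 + 8 + 2 + 3 + 2 + 4 + 6 + 2 + 5 + 4 + 4 + 2 + 5 = 54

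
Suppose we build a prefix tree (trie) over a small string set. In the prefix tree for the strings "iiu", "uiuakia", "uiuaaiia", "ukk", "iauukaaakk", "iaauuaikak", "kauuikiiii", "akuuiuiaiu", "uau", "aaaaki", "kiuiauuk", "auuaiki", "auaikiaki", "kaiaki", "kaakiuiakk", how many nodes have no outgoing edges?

15

Leaves are exactly the stored words that no other stored word extends.
Those words: "aaaaki", "akuuiuiaiu", "auaikiaki", "auuaiki", "iaauuaikak", "iauukaaakk", "iiu", "kaakiuiakk", "kaiaki", "kauuikiiii", "kiuiauuk", "uau", "uiuaaiia", "uiuakia", "ukk"
Leaf count: 15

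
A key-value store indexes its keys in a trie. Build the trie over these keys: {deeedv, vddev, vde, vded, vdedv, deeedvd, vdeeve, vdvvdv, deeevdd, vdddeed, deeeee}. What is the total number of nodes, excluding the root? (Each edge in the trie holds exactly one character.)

Count nodes per top-level branch (shared prefixes stored once):
  'd'-branch (deeedv, deeedvd, deeeee, deeevdd): 12 nodes
  'v'-branch (vdddeed, vddev, vde, vded, vdedv, vdeeve, vdvvdv): 19 nodes
Sum: 31

31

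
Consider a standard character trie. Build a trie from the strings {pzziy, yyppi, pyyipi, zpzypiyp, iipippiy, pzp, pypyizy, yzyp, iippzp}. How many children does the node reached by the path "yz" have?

The children of the "yz" node are the distinct next characters among strings starting with "yz".
Characters that immediately follow "yz" among the stored strings: {y}.
That node has 1 child edge.

1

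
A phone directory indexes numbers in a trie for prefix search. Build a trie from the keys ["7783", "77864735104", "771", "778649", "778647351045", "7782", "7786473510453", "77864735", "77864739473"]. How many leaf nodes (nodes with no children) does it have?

A leaf is a node with no children — equivalently, the end of a word that is not a proper prefix of any other stored word.
Those words: "771", "7782", "7783", "7786473510453", "77864739473", "778649"
Leaf count: 6

6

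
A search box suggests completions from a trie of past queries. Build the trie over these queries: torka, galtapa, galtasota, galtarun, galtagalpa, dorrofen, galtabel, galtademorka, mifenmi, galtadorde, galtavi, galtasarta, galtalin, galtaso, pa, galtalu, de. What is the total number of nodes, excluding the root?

Trace insertions, counting only characters that open a new branch:
  "torka" → 5 new (t, o, r, k, a)
  "galtapa" → 7 new (g, a, l, t, a, p, a)
  "galtasota" → prefix "galta" already present; 4 new (s, o, t, a)
  "galtarun" → prefix "galta" already present; 3 new (r, u, n)
  "galtagalpa" → prefix "galta" already present; 5 new (g, a, l, p, a)
  "dorrofen" → 8 new (d, o, r, r, o, f, e, n)
  "galtabel" → prefix "galta" already present; 3 new (b, e, l)
  "galtademorka" → prefix "galta" already present; 7 new (d, e, m, o, r, k, a)
  "mifenmi" → 7 new (m, i, f, e, n, m, i)
  "galtadorde" → prefix "galtad" already present; 4 new (o, r, d, e)
  "galtavi" → prefix "galta" already present; 2 new (v, i)
  "galtasarta" → prefix "galtas" already present; 4 new (a, r, t, a)
  "galtalin" → prefix "galta" already present; 3 new (l, i, n)
  "galtaso" → prefix "galtaso" already present; 0 new (none)
  "pa" → 2 new (p, a)
  "galtalu" → prefix "galtal" already present; 1 new (u)
  "de" → prefix "d" already present; 1 new (e)
Total nodes = 5 + 7 + 4 + 3 + 5 + 8 + 3 + 7 + 7 + 4 + 2 + 4 + 3 + 0 + 2 + 1 + 1 = 66

66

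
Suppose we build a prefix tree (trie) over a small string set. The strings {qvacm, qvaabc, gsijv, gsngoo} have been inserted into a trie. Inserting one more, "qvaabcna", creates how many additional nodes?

The longest prefix of "qvaabcna" already in the trie is "qvaabc" (length 6).
So 8 − 6 = 2 new nodes.

2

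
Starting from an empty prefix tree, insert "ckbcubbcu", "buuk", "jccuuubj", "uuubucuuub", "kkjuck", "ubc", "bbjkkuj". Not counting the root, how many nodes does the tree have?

For each word, the new-node count is its length minus the longest prefix already in the trie:
  "ckbcubbcu" → 9 new (c, k, b, c, u, b, b, c, u)
  "buuk" → 4 new (b, u, u, k)
  "jccuuubj" → 8 new (j, c, c, u, u, u, b, j)
  "uuubucuuub" → 10 new (u, u, u, b, u, c, u, u, u, b)
  "kkjuck" → 6 new (k, k, j, u, c, k)
  "ubc" → prefix "u" already present; 2 new (b, c)
  "bbjkkuj" → prefix "b" already present; 6 new (b, j, k, k, u, j)
Total nodes = 9 + 4 + 8 + 10 + 6 + 2 + 6 = 45

45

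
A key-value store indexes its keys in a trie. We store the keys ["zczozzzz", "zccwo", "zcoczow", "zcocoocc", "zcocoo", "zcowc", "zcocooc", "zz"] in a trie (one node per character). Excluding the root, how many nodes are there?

Insert word by word; a character creates a node only if that edge doesn't already exist:
  "zczozzzz" → 8 new (z, c, z, o, z, z, z, z)
  "zccwo" → prefix "zc" already present; 3 new (c, w, o)
  "zcoczow" → prefix "zc" already present; 5 new (o, c, z, o, w)
  "zcocoocc" → prefix "zcoc" already present; 4 new (o, o, c, c)
  "zcocoo" → prefix "zcocoo" already present; 0 new (none)
  "zcowc" → prefix "zco" already present; 2 new (w, c)
  "zcocooc" → prefix "zcocooc" already present; 0 new (none)
  "zz" → prefix "z" already present; 1 new (z)
Total nodes = 8 + 3 + 5 + 4 + 0 + 2 + 0 + 1 = 23

23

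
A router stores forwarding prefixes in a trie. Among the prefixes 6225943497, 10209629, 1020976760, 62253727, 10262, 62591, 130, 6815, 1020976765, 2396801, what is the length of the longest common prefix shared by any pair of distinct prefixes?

Equivalently: take the maximum, over all pairs, of their longest common prefix length.
e.g. "1020976760" and "1020976765" share the prefix "102097676" of length 9; no pair shares a longer one.
Longest shared-prefix length: 9

9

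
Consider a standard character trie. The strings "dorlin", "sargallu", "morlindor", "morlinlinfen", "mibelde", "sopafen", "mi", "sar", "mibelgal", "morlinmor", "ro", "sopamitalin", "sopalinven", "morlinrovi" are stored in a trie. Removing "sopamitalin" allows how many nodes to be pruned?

Walk "sopamitalin" from the leaf back toward the root, removing each node that no remaining word uses.
The suffix "mitalin" (7 nodes) is used only by "sopamitalin"; the node for "sopa" still has the child "f", so pruning stops there.
Nodes removed: 7

7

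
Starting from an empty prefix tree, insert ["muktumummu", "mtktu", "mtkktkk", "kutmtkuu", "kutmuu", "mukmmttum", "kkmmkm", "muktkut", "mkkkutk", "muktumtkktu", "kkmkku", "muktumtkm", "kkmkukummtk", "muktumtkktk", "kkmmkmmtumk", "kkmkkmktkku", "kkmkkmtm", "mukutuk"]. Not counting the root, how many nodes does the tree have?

82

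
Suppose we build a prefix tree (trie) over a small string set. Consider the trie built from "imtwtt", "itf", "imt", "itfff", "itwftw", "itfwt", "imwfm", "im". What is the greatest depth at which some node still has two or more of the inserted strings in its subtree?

3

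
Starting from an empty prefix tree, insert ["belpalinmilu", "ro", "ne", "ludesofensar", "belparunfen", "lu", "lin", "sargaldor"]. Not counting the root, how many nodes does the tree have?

45

For each word, the new-node count is its length minus the longest prefix already in the trie:
  "belpalinmilu" → 12 new (b, e, l, p, a, l, i, n, m, i, l, u)
  "ro" → 2 new (r, o)
  "ne" → 2 new (n, e)
  "ludesofensar" → 12 new (l, u, d, e, s, o, f, e, n, s, a, r)
  "belparunfen" → prefix "belpa" already present; 6 new (r, u, n, f, e, n)
  "lu" → prefix "lu" already present; 0 new (none)
  "lin" → prefix "l" already present; 2 new (i, n)
  "sargaldor" → 9 new (s, a, r, g, a, l, d, o, r)
Total nodes = 12 + 2 + 2 + 12 + 6 + 0 + 2 + 9 = 45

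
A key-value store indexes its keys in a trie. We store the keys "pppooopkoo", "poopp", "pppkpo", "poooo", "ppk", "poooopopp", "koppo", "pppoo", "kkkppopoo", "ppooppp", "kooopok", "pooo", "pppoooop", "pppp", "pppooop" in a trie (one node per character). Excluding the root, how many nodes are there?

50

Trace insertions, counting only characters that open a new branch:
  "pppooopkoo" → 10 new (p, p, p, o, o, o, p, k, o, o)
  "poopp" → prefix "p" already present; 4 new (o, o, p, p)
  "pppkpo" → prefix "ppp" already present; 3 new (k, p, o)
  "poooo" → prefix "poo" already present; 2 new (o, o)
  "ppk" → prefix "pp" already present; 1 new (k)
  "poooopopp" → prefix "poooo" already present; 4 new (p, o, p, p)
  "koppo" → 5 new (k, o, p, p, o)
  "pppoo" → prefix "pppoo" already present; 0 new (none)
  "kkkppopoo" → prefix "k" already present; 8 new (k, k, p, p, o, p, o, o)
  "ppooppp" → prefix "pp" already present; 5 new (o, o, p, p, p)
  "kooopok" → prefix "ko" already present; 5 new (o, o, p, o, k)
  "pooo" → prefix "pooo" already present; 0 new (none)
  "pppoooop" → prefix "pppooo" already present; 2 new (o, p)
  "pppp" → prefix "ppp" already present; 1 new (p)
  "pppooop" → prefix "pppooop" already present; 0 new (none)
Total nodes = 10 + 4 + 3 + 2 + 1 + 4 + 5 + 0 + 8 + 5 + 5 + 0 + 2 + 1 + 0 = 50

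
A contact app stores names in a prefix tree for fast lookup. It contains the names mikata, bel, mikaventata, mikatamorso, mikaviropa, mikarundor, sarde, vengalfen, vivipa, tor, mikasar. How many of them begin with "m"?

6

Walk to "m"; the words in its subtree are exactly those with that prefix.
Matches: "mikarundor", "mikasar", "mikata", "mikatamorso", "mikaventata", "mikaviropa"
Count: 6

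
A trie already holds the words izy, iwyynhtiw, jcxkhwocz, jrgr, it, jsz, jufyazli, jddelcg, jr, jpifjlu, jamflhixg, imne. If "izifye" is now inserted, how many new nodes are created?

4

Walking "izifye" from the root, the first 2 characters ("iz") follow existing edges; "i" is the first miss.
So 6 − 2 = 4 new nodes.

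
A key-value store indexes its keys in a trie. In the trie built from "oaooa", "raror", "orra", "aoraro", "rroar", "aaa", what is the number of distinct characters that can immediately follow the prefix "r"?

2

Follow the path "r" to its node, then look at its outgoing edges.
Distinct next characters after "r": a, r.
That node has 2 child edges.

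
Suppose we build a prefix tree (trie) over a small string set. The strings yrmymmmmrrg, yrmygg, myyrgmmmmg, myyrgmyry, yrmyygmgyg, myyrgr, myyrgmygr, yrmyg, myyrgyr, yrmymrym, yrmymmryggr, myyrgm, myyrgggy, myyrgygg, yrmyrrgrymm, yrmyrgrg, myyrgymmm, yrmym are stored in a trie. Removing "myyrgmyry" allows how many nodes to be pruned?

2

A node on "myyrgmyry"'s path can go only if nothing else ends at it or branches off below it.
The suffix "ry" (2 nodes) is used only by "myyrgmyry"; the node for "myyrgmy" still has the child "g", so pruning stops there.
Nodes removed: 2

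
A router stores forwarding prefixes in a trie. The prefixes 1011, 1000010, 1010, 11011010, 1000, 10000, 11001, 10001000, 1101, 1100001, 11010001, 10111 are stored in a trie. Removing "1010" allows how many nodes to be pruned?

1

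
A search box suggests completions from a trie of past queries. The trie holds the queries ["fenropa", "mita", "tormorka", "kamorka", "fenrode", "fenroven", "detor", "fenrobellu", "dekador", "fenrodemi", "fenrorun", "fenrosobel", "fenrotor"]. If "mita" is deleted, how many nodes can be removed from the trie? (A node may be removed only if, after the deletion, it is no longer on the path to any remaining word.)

4

A node on "mita"'s path can go only if nothing else ends at it or branches off below it.
No other word shares any prefix with "mita", so all 4 of its nodes go.
Nodes removed: 4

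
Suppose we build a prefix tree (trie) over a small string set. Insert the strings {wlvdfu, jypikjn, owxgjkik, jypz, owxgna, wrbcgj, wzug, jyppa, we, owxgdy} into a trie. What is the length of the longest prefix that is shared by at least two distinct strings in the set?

Equivalently: take the maximum, over all pairs, of their longest common prefix length.
"owxgdy" and "owxgjkik" agree on "owxg" (4 characters) before diverging; nothing deeper is shared.
Longest shared-prefix length: 4

4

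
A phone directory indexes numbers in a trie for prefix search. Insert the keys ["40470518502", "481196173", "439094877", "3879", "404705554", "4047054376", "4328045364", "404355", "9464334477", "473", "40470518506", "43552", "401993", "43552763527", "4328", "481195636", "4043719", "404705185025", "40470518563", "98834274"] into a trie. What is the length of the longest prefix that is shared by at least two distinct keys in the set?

11

Look for the deepest trie node that still has at least two words in its subtree.
"40470518502" and "404705185025" agree on "40470518502" (11 characters) before diverging; nothing deeper is shared.
Longest shared-prefix length: 11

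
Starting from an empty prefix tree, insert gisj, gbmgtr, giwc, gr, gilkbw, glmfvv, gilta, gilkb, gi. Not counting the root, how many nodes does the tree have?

23

Insert word by word; a character creates a node only if that edge doesn't already exist:
  "gisj" → 4 new (g, i, s, j)
  "gbmgtr" → prefix "g" already present; 5 new (b, m, g, t, r)
  "giwc" → prefix "gi" already present; 2 new (w, c)
  "gr" → prefix "g" already present; 1 new (r)
  "gilkbw" → prefix "gi" already present; 4 new (l, k, b, w)
  "glmfvv" → prefix "g" already present; 5 new (l, m, f, v, v)
  "gilta" → prefix "gil" already present; 2 new (t, a)
  "gilkb" → prefix "gilkb" already present; 0 new (none)
  "gi" → prefix "gi" already present; 0 new (none)
Total nodes = 4 + 5 + 2 + 1 + 4 + 5 + 2 + 0 + 0 = 23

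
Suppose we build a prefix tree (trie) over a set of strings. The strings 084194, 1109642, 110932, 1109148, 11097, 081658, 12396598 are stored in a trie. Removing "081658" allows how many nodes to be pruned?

A node on "081658"'s path can go only if nothing else ends at it or branches off below it.
The suffix "1658" (4 nodes) is used only by "081658"; the node for "08" still has the child "4", so pruning stops there.
Nodes removed: 4

4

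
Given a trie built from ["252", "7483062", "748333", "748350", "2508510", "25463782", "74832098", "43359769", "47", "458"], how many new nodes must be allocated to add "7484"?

1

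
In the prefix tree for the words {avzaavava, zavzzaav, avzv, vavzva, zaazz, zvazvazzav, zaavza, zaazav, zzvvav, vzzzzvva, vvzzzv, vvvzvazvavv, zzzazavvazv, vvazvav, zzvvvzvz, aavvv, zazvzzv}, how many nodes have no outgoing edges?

Leaves are exactly the stored words that no other stored word extends.
Those words: "aavvv", "avzaavava", "avzv", "vavzva", "vvazvav", "vvvzvazvavv", "vvzzzv", "vzzzzvva", "zaavza", "zaazav", "zaazz", "zavzzaav", "zazvzzv", "zvazvazzav", "zzvvav", "zzvvvzvz", "zzzazavvazv"
Leaf count: 17

17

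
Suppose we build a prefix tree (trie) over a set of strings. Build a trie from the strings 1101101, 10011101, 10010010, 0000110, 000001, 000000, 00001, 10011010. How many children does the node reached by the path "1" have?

Walk "1" from the root, arriving at one node.
Characters that immediately follow "1" among the stored strings: {0, 1}.
That node has 2 child edges.

2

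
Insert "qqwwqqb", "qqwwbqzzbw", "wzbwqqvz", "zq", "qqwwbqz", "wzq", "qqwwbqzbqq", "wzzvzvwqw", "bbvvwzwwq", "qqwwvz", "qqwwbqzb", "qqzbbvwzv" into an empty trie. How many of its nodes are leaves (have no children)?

10

Leaves are exactly the stored words that no other stored word extends.
Those words: "bbvvwzwwq", "qqwwbqzbqq", "qqwwbqzzbw", "qqwwqqb", "qqwwvz", "qqzbbvwzv", "wzbwqqvz", "wzq", "wzzvzvwqw", "zq"
Leaf count: 10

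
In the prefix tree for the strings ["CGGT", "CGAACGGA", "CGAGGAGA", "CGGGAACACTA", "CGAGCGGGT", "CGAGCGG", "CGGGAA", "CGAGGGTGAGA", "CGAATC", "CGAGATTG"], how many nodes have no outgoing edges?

A leaf is a node with no children — equivalently, the end of a word that is not a proper prefix of any other stored word.
Those words: "CGAACGGA", "CGAATC", "CGAGATTG", "CGAGCGGGT", "CGAGGAGA", "CGAGGGTGAGA", "CGGGAACACTA", "CGGT"
Leaf count: 8

8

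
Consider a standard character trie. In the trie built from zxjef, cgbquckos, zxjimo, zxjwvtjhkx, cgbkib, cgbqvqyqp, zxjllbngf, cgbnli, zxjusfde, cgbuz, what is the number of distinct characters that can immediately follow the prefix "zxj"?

5

Follow the path "zxj" to its node, then look at its outgoing edges.
Characters that immediately follow "zxj" among the stored strings: {e, i, l, u, w}.
That node has 5 child edges.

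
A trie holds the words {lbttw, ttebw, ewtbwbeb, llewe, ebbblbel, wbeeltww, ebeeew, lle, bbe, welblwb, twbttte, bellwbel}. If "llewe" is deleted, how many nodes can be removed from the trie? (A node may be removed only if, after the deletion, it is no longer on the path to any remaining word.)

A node on "llewe"'s path can go only if nothing else ends at it or branches off below it.
The suffix "we" (2 nodes) is used only by "llewe"; "lle" is itself a stored word, so pruning stops there.
Nodes removed: 2

2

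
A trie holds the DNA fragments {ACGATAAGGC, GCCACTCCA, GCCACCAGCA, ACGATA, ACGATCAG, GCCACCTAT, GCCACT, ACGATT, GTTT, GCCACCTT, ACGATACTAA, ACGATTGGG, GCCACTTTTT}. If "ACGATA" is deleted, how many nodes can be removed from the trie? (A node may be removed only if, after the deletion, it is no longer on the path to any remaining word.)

0

After clearing the end-marker at "ACGATA", prune upward until reaching a node still needed by another word.
Every node on "ACGATA" is still needed (e.g. by "ACGATAAGGC"), so nothing is freed.
Nodes removed: 0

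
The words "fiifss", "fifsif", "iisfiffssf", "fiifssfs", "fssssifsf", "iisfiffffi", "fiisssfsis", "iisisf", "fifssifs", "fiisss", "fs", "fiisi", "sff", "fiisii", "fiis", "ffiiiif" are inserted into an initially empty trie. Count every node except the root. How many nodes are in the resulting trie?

Trace insertions, counting only characters that open a new branch:
  "fiifss" → 6 new (f, i, i, f, s, s)
  "fifsif" → prefix "fi" already present; 4 new (f, s, i, f)
  "iisfiffssf" → 10 new (i, i, s, f, i, f, f, s, s, f)
  "fiifssfs" → prefix "fiifss" already present; 2 new (f, s)
  "fssssifsf" → prefix "f" already present; 8 new (s, s, s, s, i, f, s, f)
  "iisfiffffi" → prefix "iisfiff" already present; 3 new (f, f, i)
  "fiisssfsis" → prefix "fii" already present; 7 new (s, s, s, f, s, i, s)
  "iisisf" → prefix "iis" already present; 3 new (i, s, f)
  "fifssifs" → prefix "fifs" already present; 4 new (s, i, f, s)
  "fiisss" → prefix "fiisss" already present; 0 new (none)
  "fs" → prefix "fs" already present; 0 new (none)
  "fiisi" → prefix "fiis" already present; 1 new (i)
  "sff" → 3 new (s, f, f)
  "fiisii" → prefix "fiisi" already present; 1 new (i)
  "fiis" → prefix "fiis" already present; 0 new (none)
  "ffiiiif" → prefix "f" already present; 6 new (f, i, i, i, i, f)
Total nodes = 6 + 4 + 10 + 2 + 8 + 3 + 7 + 3 + 4 + 0 + 0 + 1 + 3 + 1 + 0 + 6 = 58

58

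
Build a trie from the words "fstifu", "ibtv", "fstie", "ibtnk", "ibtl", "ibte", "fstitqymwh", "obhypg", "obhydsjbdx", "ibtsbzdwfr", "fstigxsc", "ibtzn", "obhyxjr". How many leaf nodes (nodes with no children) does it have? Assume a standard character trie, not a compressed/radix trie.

13

A leaf is a node with no children — equivalently, the end of a word that is not a proper prefix of any other stored word.
Those words: "fstie", "fstifu", "fstigxsc", "fstitqymwh", "ibte", "ibtl", "ibtnk", "ibtsbzdwfr", "ibtv", "ibtzn", "obhydsjbdx", "obhypg", "obhyxjr"
Leaf count: 13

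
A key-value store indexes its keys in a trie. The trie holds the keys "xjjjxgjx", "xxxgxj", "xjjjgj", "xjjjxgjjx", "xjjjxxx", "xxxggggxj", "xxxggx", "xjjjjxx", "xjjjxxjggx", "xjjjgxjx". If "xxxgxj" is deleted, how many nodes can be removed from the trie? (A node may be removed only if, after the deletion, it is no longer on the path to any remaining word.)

Walk "xxxgxj" from the leaf back toward the root, removing each node that no remaining word uses.
The suffix "xj" (2 nodes) is used only by "xxxgxj"; the node for "xxxg" still has the child "g", so pruning stops there.
Nodes removed: 2

2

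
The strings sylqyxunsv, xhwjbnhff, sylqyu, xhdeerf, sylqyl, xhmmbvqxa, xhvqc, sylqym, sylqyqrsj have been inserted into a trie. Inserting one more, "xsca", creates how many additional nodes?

3

"x" is already a path in the trie; the remaining "sca" must be added.
So 4 − 1 = 3 new nodes.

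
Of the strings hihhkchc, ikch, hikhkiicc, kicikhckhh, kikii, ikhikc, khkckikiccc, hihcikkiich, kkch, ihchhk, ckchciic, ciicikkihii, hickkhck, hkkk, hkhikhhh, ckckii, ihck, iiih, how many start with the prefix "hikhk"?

Traverse to the node for "hikhk", then collect every word in that subtree.
Words under "hikhk": hikhkiicc
Count: 1

1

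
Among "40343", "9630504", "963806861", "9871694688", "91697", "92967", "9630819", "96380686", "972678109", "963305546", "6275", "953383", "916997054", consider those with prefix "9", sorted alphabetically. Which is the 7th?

DFS of the "9" subtree visits, in order: "91697", "916997054", "92967", "953383", "9630504", "9630819", "963305546", "96380686", "963806861", "972678109", "9871694688"
Position 7: 963305546

963305546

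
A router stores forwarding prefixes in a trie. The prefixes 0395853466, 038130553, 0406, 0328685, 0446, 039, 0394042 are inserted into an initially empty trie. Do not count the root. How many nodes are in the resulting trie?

Trie structure (* marks end of a word):
(root)
└─ 0
   ├─ 3
   │  ├─ 2
   │  │  └─ 8
   │  │     └─ 6
   │  │        └─ 8
   │  │           └─ 5 *
   │  ├─ 8
   │  │  └─ 1
   │  │     └─ 3
   │  │        └─ 0
   │  │           └─ 5
   │  │              └─ 5
   │  │                 └─ 3 *
   │  └─ 9 *
   │     ├─ 4
   │     │  └─ 0
   │     │     └─ 4
   │     │        └─ 2 *
   │     └─ 5
   │        └─ 8
   │           └─ 5
   │              └─ 3
   │                 └─ 4
   │                    └─ 6
   │                       └─ 6 *
   └─ 4
      ├─ 0
      │  └─ 6 *
      └─ 4
         └─ 6 *
Counting every labelled node above: 31.

31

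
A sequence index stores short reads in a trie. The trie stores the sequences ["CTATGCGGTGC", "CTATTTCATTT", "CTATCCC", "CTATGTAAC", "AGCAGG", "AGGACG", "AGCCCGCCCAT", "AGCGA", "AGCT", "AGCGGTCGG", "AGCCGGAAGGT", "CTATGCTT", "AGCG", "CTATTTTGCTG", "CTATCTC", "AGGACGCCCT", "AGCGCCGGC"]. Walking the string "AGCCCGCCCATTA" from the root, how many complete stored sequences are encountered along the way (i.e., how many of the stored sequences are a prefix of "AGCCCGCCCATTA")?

Check each prefix of "AGCCCGCCCATTA" against the stored set — each match is an end-marker on the path.
Prefixes of the query that are stored words: "AGCCCGCCCAT"
Count: 1

1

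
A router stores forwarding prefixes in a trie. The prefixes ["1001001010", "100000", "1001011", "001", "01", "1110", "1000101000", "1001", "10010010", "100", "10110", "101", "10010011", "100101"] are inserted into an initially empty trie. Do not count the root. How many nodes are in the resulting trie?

Trie structure (* marks end of a word):
(root)
├─ 0
│  ├─ 0
│  │  └─ 1 *
│  └─ 1 *
└─ 1
   ├─ 0
   │  ├─ 0 *
   │  │  ├─ 0
   │  │  │  ├─ 0
   │  │  │  │  └─ 0 *
   │  │  │  └─ 1
   │  │  │     └─ 0
   │  │  │        └─ 1
   │  │  │           └─ 0
   │  │  │              └─ 0
   │  │  │                 └─ 0 *
   │  │  └─ 1 *
   │  │     └─ 0
   │  │        ├─ 0
   │  │        │  └─ 1
   │  │        │     ├─ 0 *
   │  │        │     │  └─ 1
   │  │        │     │     └─ 0 *
   │  │        │     └─ 1 *
   │  │        └─ 1 *
   │  │           └─ 1 *
   │  └─ 1 *
   │     └─ 1
   │        └─ 0 *
   └─ 1
      └─ 1
         └─ 0 *
Counting every labelled node above: 32.

32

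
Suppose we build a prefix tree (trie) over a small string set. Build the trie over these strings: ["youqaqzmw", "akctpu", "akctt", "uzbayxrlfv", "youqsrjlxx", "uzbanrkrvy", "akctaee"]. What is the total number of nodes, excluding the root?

Count nodes per top-level branch (shared prefixes stored once):
  'a'-branch (akctaee, akctpu, akctt): 10 nodes
  'u'-branch (uzbanrkrvy, uzbayxrlfv): 16 nodes
  'y'-branch (youqaqzmw, youqsrjlxx): 15 nodes
Sum: 41

41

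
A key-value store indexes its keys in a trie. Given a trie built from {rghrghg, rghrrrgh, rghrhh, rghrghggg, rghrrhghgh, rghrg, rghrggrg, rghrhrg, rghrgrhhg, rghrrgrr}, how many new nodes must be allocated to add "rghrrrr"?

1

Walking "rghrrrr" from the root, the first 6 characters ("rghrrr") follow existing edges; "r" is the first miss.
So 7 − 6 = 1 new nodes.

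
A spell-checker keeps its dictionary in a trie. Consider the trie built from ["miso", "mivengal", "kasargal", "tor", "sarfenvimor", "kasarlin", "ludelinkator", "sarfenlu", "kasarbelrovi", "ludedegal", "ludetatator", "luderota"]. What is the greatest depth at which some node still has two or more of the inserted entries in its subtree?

The deepest shared node is where two words last agree before diverging.
"sarfenlu" and "sarfenvimor" agree on "sarfen" (6 characters) before diverging; nothing deeper is shared.
Longest shared-prefix length: 6

6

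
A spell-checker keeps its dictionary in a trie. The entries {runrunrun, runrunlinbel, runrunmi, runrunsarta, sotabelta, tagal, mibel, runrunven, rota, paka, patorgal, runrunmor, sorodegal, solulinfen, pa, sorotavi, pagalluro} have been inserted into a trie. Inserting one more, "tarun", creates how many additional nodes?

3

Walking "tarun" from the root, the first 2 characters ("ta") follow existing edges; "r" is the first miss.
New nodes needed: |"tarun"| − 2 = 5 − 2 = 3.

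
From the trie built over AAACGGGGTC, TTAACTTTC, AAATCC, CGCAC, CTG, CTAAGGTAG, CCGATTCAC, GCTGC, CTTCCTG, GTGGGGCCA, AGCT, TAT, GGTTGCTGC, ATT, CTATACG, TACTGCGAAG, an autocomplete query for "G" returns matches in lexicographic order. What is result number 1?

GCTGC

DFS of the "G" subtree visits, in order: "GCTGC", "GGTTGCTGC", "GTGGGGCCA"
Position 1: GCTGC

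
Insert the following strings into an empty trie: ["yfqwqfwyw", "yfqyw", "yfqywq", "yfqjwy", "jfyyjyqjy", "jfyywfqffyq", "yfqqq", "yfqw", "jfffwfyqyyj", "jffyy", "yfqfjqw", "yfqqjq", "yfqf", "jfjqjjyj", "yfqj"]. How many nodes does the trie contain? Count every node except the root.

Trace insertions, counting only characters that open a new branch:
  "yfqwqfwyw" → 9 new (y, f, q, w, q, f, w, y, w)
  "yfqyw" → prefix "yfq" already present; 2 new (y, w)
  "yfqywq" → prefix "yfqyw" already present; 1 new (q)
  "yfqjwy" → prefix "yfq" already present; 3 new (j, w, y)
  "jfyyjyqjy" → 9 new (j, f, y, y, j, y, q, j, y)
  "jfyywfqffyq" → prefix "jfyy" already present; 7 new (w, f, q, f, f, y, q)
  "yfqqq" → prefix "yfq" already present; 2 new (q, q)
  "yfqw" → prefix "yfqw" already present; 0 new (none)
  "jfffwfyqyyj" → prefix "jf" already present; 9 new (f, f, w, f, y, q, y, y, j)
  "jffyy" → prefix "jff" already present; 2 new (y, y)
  "yfqfjqw" → prefix "yfq" already present; 4 new (f, j, q, w)
  "yfqqjq" → prefix "yfqq" already present; 2 new (j, q)
  "yfqf" → prefix "yfqf" already present; 0 new (none)
  "jfjqjjyj" → prefix "jf" already present; 6 new (j, q, j, j, y, j)
  "yfqj" → prefix "yfqj" already present; 0 new (none)
Total nodes = 9 + 2 + 1 + 3 + 9 + 7 + 2 + 0 + 9 + 2 + 4 + 2 + 0 + 6 + 0 = 56

56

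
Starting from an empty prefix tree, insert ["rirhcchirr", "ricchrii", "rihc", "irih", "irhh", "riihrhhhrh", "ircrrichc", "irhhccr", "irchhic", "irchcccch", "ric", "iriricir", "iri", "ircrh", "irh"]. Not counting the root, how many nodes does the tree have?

57

For each word, the new-node count is its length minus the longest prefix already in the trie:
  "rirhcchirr" → 10 new (r, i, r, h, c, c, h, i, r, r)
  "ricchrii" → prefix "ri" already present; 6 new (c, c, h, r, i, i)
  "rihc" → prefix "ri" already present; 2 new (h, c)
  "irih" → 4 new (i, r, i, h)
  "irhh" → prefix "ir" already present; 2 new (h, h)
  "riihrhhhrh" → prefix "ri" already present; 8 new (i, h, r, h, h, h, r, h)
  "ircrrichc" → prefix "ir" already present; 7 new (c, r, r, i, c, h, c)
  "irhhccr" → prefix "irhh" already present; 3 new (c, c, r)
  "irchhic" → prefix "irc" already present; 4 new (h, h, i, c)
  "irchcccch" → prefix "irch" already present; 5 new (c, c, c, c, h)
  "ric" → prefix "ric" already present; 0 new (none)
  "iriricir" → prefix "iri" already present; 5 new (r, i, c, i, r)
  "iri" → prefix "iri" already present; 0 new (none)
  "ircrh" → prefix "ircr" already present; 1 new (h)
  "irh" → prefix "irh" already present; 0 new (none)
Total nodes = 10 + 6 + 2 + 4 + 2 + 8 + 7 + 3 + 4 + 5 + 0 + 5 + 0 + 1 + 0 = 57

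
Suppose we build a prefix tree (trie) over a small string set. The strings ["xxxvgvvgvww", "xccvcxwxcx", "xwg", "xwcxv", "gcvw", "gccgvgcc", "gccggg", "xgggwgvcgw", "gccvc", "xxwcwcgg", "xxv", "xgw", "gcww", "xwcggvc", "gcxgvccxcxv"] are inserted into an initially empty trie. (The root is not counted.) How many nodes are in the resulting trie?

71

Insert word by word; a character creates a node only if that edge doesn't already exist:
  "xxxvgvvgvww" → 11 new (x, x, x, v, g, v, v, g, v, w, w)
  "xccvcxwxcx" → prefix "x" already present; 9 new (c, c, v, c, x, w, x, c, x)
  "xwg" → prefix "x" already present; 2 new (w, g)
  "xwcxv" → prefix "xw" already present; 3 new (c, x, v)
  "gcvw" → 4 new (g, c, v, w)
  "gccgvgcc" → prefix "gc" already present; 6 new (c, g, v, g, c, c)
  "gccggg" → prefix "gccg" already present; 2 new (g, g)
  "xgggwgvcgw" → prefix "x" already present; 9 new (g, g, g, w, g, v, c, g, w)
  "gccvc" → prefix "gcc" already present; 2 new (v, c)
  "xxwcwcgg" → prefix "xx" already present; 6 new (w, c, w, c, g, g)
  "xxv" → prefix "xx" already present; 1 new (v)
  "xgw" → prefix "xg" already present; 1 new (w)
  "gcww" → prefix "gc" already present; 2 new (w, w)
  "xwcggvc" → prefix "xwc" already present; 4 new (g, g, v, c)
  "gcxgvccxcxv" → prefix "gc" already present; 9 new (x, g, v, c, c, x, c, x, v)
Total nodes = 11 + 9 + 2 + 3 + 4 + 6 + 2 + 9 + 2 + 6 + 1 + 1 + 2 + 4 + 9 = 71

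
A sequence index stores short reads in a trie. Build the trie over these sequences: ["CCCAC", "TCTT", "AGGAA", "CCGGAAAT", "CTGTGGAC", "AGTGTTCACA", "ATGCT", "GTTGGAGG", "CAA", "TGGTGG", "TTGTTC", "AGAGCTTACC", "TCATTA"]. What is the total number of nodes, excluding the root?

71

For each word, the new-node count is its length minus the longest prefix already in the trie:
  "CCCAC" → 5 new (C, C, C, A, C)
  "TCTT" → 4 new (T, C, T, T)
  "AGGAA" → 5 new (A, G, G, A, A)
  "CCGGAAAT" → prefix "CC" already present; 6 new (G, G, A, A, A, T)
  "CTGTGGAC" → prefix "C" already present; 7 new (T, G, T, G, G, A, C)
  "AGTGTTCACA" → prefix "AG" already present; 8 new (T, G, T, T, C, A, C, A)
  "ATGCT" → prefix "A" already present; 4 new (T, G, C, T)
  "GTTGGAGG" → 8 new (G, T, T, G, G, A, G, G)
  "CAA" → prefix "C" already present; 2 new (A, A)
  "TGGTGG" → prefix "T" already present; 5 new (G, G, T, G, G)
  "TTGTTC" → prefix "T" already present; 5 new (T, G, T, T, C)
  "AGAGCTTACC" → prefix "AG" already present; 8 new (A, G, C, T, T, A, C, C)
  "TCATTA" → prefix "TC" already present; 4 new (A, T, T, A)
Total nodes = 5 + 4 + 5 + 6 + 7 + 8 + 4 + 8 + 2 + 5 + 5 + 8 + 4 = 71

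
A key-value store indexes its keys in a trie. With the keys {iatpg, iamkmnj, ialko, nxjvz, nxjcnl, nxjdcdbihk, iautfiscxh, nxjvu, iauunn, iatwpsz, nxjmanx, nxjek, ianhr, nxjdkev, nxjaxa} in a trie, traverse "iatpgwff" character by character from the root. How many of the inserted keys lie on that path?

1

Traverse "iatpgwff" character by character; count nodes along the way that are marked as word ends.
Prefixes of the query that are stored words: "iatpg"
Count: 1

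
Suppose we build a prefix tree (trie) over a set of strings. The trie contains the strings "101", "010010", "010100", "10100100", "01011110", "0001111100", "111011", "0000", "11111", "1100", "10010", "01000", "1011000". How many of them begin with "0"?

6

Traverse to the node for "0", then collect every word in that subtree.
Matches: "0000", "0001111100", "01000", "010010", "010100", "01011110"
Count: 6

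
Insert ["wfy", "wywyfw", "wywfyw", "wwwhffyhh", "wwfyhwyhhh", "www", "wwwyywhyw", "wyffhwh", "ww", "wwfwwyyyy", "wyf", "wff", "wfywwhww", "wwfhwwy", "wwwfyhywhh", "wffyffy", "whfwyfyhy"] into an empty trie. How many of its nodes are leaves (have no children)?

Leaves are exactly the stored words that no other stored word extends.
Those words: "wffyffy", "wfywwhww", "whfwyfyhy", "wwfhwwy", "wwfwwyyyy", "wwfyhwyhhh", "wwwfyhywhh", "wwwhffyhh", "wwwyywhyw", "wyffhwh", "wywfyw", "wywyfw"
Leaf count: 12

12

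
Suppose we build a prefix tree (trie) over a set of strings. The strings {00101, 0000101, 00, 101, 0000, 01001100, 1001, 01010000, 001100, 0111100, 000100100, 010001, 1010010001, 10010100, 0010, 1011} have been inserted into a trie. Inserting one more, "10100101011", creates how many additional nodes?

4

"1010010" is already a path in the trie; the remaining "1011" must be added.
So 11 − 7 = 4 new nodes.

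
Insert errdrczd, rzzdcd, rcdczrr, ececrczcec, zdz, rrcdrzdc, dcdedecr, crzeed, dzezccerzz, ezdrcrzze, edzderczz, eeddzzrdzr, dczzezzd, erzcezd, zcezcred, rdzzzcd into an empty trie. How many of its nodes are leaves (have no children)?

Leaves are exactly the stored words that no other stored word extends.
Those words: "crzeed", "dcdedecr", "dczzezzd", "dzezccerzz", "ececrczcec", "edzderczz", "eeddzzrdzr", "errdrczd", "erzcezd", "ezdrcrzze", "rcdczrr", "rdzzzcd", "rrcdrzdc", "rzzdcd", "zcezcred", "zdz"
Leaf count: 16

16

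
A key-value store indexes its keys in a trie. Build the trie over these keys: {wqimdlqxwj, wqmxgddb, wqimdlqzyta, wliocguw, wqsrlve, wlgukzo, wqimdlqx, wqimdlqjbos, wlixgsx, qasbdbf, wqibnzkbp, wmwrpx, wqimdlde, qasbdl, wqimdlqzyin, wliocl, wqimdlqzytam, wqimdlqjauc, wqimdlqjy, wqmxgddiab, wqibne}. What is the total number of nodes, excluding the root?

Trace insertions, counting only characters that open a new branch:
  "wqimdlqxwj" → 10 new (w, q, i, m, d, l, q, x, w, j)
  "wqmxgddb" → prefix "wq" already present; 6 new (m, x, g, d, d, b)
  "wqimdlqzyta" → prefix "wqimdlq" already present; 4 new (z, y, t, a)
  "wliocguw" → prefix "w" already present; 7 new (l, i, o, c, g, u, w)
  "wqsrlve" → prefix "wq" already present; 5 new (s, r, l, v, e)
  "wlgukzo" → prefix "wl" already present; 5 new (g, u, k, z, o)
  "wqimdlqx" → prefix "wqimdlqx" already present; 0 new (none)
  "wqimdlqjbos" → prefix "wqimdlq" already present; 4 new (j, b, o, s)
  "wlixgsx" → prefix "wli" already present; 4 new (x, g, s, x)
  "qasbdbf" → 7 new (q, a, s, b, d, b, f)
  "wqibnzkbp" → prefix "wqi" already present; 6 new (b, n, z, k, b, p)
  "wmwrpx" → prefix "w" already present; 5 new (m, w, r, p, x)
  "wqimdlde" → prefix "wqimdl" already present; 2 new (d, e)
  "qasbdl" → prefix "qasbd" already present; 1 new (l)
  "wqimdlqzyin" → prefix "wqimdlqzy" already present; 2 new (i, n)
  "wliocl" → prefix "wlioc" already present; 1 new (l)
  "wqimdlqzytam" → prefix "wqimdlqzyta" already present; 1 new (m)
  "wqimdlqjauc" → prefix "wqimdlqj" already present; 3 new (a, u, c)
  "wqimdlqjy" → prefix "wqimdlqj" already present; 1 new (y)
  "wqmxgddiab" → prefix "wqmxgdd" already present; 3 new (i, a, b)
  "wqibne" → prefix "wqibn" already present; 1 new (e)
Total nodes = 10 + 6 + 4 + 7 + 5 + 5 + 0 + 4 + 4 + 7 + 6 + 5 + 2 + 1 + 2 + 1 + 1 + 3 + 1 + 3 + 1 = 78

78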